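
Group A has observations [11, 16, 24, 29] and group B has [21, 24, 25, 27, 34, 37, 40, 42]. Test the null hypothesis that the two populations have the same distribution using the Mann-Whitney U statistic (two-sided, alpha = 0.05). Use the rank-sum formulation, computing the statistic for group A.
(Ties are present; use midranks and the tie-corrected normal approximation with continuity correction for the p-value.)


Step 1: Combine and sort all 12 observations; assign midranks.
sorted (value, group): (11,X), (16,X), (21,Y), (24,X), (24,Y), (25,Y), (27,Y), (29,X), (34,Y), (37,Y), (40,Y), (42,Y)
ranks: 11->1, 16->2, 21->3, 24->4.5, 24->4.5, 25->6, 27->7, 29->8, 34->9, 37->10, 40->11, 42->12
Step 2: Rank sum for X: R1 = 1 + 2 + 4.5 + 8 = 15.5.
Step 3: U_X = R1 - n1(n1+1)/2 = 15.5 - 4*5/2 = 15.5 - 10 = 5.5.
       U_Y = n1*n2 - U_X = 32 - 5.5 = 26.5.
Step 4: Ties are present, so use the tie-corrected normal approximation (with continuity correction) for the p-value.
Step 5: p-value = 0.088869; compare to alpha = 0.05. fail to reject H0.

U_X = 5.5, p = 0.088869, fail to reject H0 at alpha = 0.05.


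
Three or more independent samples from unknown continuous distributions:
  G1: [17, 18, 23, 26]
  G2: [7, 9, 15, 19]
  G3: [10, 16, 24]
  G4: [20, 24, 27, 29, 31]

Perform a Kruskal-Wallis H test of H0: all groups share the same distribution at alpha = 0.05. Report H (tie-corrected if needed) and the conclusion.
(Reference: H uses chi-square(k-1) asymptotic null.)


Step 1: Combine all N = 16 observations and assign midranks.
sorted (value, group, rank): (7,G2,1), (9,G2,2), (10,G3,3), (15,G2,4), (16,G3,5), (17,G1,6), (18,G1,7), (19,G2,8), (20,G4,9), (23,G1,10), (24,G3,11.5), (24,G4,11.5), (26,G1,13), (27,G4,14), (29,G4,15), (31,G4,16)
Step 2: Sum ranks within each group.
R_1 = 36 (n_1 = 4)
R_2 = 15 (n_2 = 4)
R_3 = 19.5 (n_3 = 3)
R_4 = 65.5 (n_4 = 5)
Step 3: H = 12/(N(N+1)) * sum(R_i^2/n_i) - 3(N+1)
     = 12/(16*17) * (36^2/4 + 15^2/4 + 19.5^2/3 + 65.5^2/5) - 3*17
     = 0.044118 * 1365.05 - 51
     = 9.222794.
Step 4: Ties present; correction factor C = 1 - 6/(16^3 - 16) = 0.998529. Corrected H = 9.222794 / 0.998529 = 9.236377.
Step 5: Under H0, H ~ chi^2(3); p-value = 0.026308.
Step 6: alpha = 0.05. reject H0.

H = 9.2364, df = 3, p = 0.026308, reject H0.


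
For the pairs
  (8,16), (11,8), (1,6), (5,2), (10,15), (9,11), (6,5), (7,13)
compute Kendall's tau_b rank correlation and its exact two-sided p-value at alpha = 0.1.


Step 1: Enumerate the 28 unordered pairs (i,j) with i<j and classify each by sign(x_j-x_i) * sign(y_j-y_i).
  (1,2):dx=+3,dy=-8->D; (1,3):dx=-7,dy=-10->C; (1,4):dx=-3,dy=-14->C; (1,5):dx=+2,dy=-1->D
  (1,6):dx=+1,dy=-5->D; (1,7):dx=-2,dy=-11->C; (1,8):dx=-1,dy=-3->C; (2,3):dx=-10,dy=-2->C
  (2,4):dx=-6,dy=-6->C; (2,5):dx=-1,dy=+7->D; (2,6):dx=-2,dy=+3->D; (2,7):dx=-5,dy=-3->C
  (2,8):dx=-4,dy=+5->D; (3,4):dx=+4,dy=-4->D; (3,5):dx=+9,dy=+9->C; (3,6):dx=+8,dy=+5->C
  (3,7):dx=+5,dy=-1->D; (3,8):dx=+6,dy=+7->C; (4,5):dx=+5,dy=+13->C; (4,6):dx=+4,dy=+9->C
  (4,7):dx=+1,dy=+3->C; (4,8):dx=+2,dy=+11->C; (5,6):dx=-1,dy=-4->C; (5,7):dx=-4,dy=-10->C
  (5,8):dx=-3,dy=-2->C; (6,7):dx=-3,dy=-6->C; (6,8):dx=-2,dy=+2->D; (7,8):dx=+1,dy=+8->C
Step 2: C = 19, D = 9, total pairs = 28.
Step 3: tau = (C - D)/(n(n-1)/2) = (19 - 9)/28 = 0.357143.
Step 4: Exact two-sided p-value (enumerate n! = 40320 permutations of y under H0): p = 0.275099.
Step 5: alpha = 0.1. fail to reject H0.

tau_b = 0.3571 (C=19, D=9), p = 0.275099, fail to reject H0.


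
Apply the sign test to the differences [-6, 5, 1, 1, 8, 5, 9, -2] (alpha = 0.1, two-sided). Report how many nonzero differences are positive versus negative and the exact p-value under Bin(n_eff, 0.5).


Step 1: Discard zero differences. Original n = 8; n_eff = number of nonzero differences = 8.
Nonzero differences (with sign): -6, +5, +1, +1, +8, +5, +9, -2
Step 2: Count signs: positive = 6, negative = 2.
Step 3: Under H0: P(positive) = 0.5, so the number of positives S ~ Bin(8, 0.5).
Step 4: Two-sided exact p-value = sum of Bin(8,0.5) probabilities at or below the observed probability = 0.289062.
Step 5: alpha = 0.1. fail to reject H0.

n_eff = 8, pos = 6, neg = 2, p = 0.289062, fail to reject H0.


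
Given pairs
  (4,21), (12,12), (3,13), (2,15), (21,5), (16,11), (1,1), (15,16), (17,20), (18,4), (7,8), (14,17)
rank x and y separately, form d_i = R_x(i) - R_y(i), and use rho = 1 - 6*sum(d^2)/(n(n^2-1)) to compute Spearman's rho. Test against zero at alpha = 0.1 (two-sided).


Step 1: Rank x and y separately (midranks; no ties here).
rank(x): 4->4, 12->6, 3->3, 2->2, 21->12, 16->9, 1->1, 15->8, 17->10, 18->11, 7->5, 14->7
rank(y): 21->12, 12->6, 13->7, 15->8, 5->3, 11->5, 1->1, 16->9, 20->11, 4->2, 8->4, 17->10
Step 2: d_i = R_x(i) - R_y(i); compute d_i^2.
  (4-12)^2=64, (6-6)^2=0, (3-7)^2=16, (2-8)^2=36, (12-3)^2=81, (9-5)^2=16, (1-1)^2=0, (8-9)^2=1, (10-11)^2=1, (11-2)^2=81, (5-4)^2=1, (7-10)^2=9
sum(d^2) = 306.
Step 3: rho = 1 - 6*306 / (12*(12^2 - 1)) = 1 - 1836/1716 = -0.069930.
Step 4: Under H0, t = rho * sqrt((n-2)/(1-rho^2)) = -0.2217 ~ t(10).
Step 5: Two-sided p-value from the t-distribution with 10 df = 0.829024.
Step 6: alpha = 0.1. fail to reject H0.

rho = -0.0699, p = 0.829024, fail to reject H0 at alpha = 0.1.


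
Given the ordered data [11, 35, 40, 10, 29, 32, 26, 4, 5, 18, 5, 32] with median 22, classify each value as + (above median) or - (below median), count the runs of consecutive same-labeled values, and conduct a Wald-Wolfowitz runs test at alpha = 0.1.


Step 1: Compute median = 22; label A = above, B = below.
Labels in order: BAABAAABBBBA  (n_A = 6, n_B = 6)
Step 2: Count runs R = 6.
Step 3: Under H0 (random ordering), E[R] = 2*n_A*n_B/(n_A+n_B) + 1 = 2*6*6/12 + 1 = 7.0000.
        Var[R] = 2*n_A*n_B*(2*n_A*n_B - n_A - n_B) / ((n_A+n_B)^2 * (n_A+n_B-1)) = 4320/1584 = 2.7273.
        SD[R] = 1.6514.
Step 4: Continuity-corrected z = (R + 0.5 - E[R]) / SD[R] = (6 + 0.5 - 7.0000) / 1.6514 = -0.3028.
Step 5: Two-sided p-value via normal approximation = 2*(1 - Phi(|z|)) = 0.762069.
Step 6: alpha = 0.1. fail to reject H0.

R = 6, z = -0.3028, p = 0.762069, fail to reject H0.


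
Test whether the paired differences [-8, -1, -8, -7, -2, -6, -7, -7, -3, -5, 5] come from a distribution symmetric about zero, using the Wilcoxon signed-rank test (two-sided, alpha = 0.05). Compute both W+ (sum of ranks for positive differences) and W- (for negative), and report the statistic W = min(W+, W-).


Step 1: Drop any zero differences (none here) and take |d_i|.
|d| = [8, 1, 8, 7, 2, 6, 7, 7, 3, 5, 5]
Step 2: Midrank |d_i| (ties get averaged ranks).
ranks: |8|->10.5, |1|->1, |8|->10.5, |7|->8, |2|->2, |6|->6, |7|->8, |7|->8, |3|->3, |5|->4.5, |5|->4.5
Step 3: Attach original signs; sum ranks with positive sign and with negative sign.
W+ = 4.5 = 4.5
W- = 10.5 + 1 + 10.5 + 8 + 2 + 6 + 8 + 8 + 3 + 4.5 = 61.5
(Check: W+ + W- = 66 should equal n(n+1)/2 = 66.)
Step 4: Test statistic W = min(W+, W-) = 4.5.
Step 5: Ties in |d|, so use the tie-corrected normal approximation.
        E[W] = n(n+1)/4 = 11*12/4 = 33.
        Tie groups: |d|=5 (t=2), |d|=7 (t=3), |d|=8 (t=2); sum(t^3 - t) = 36.
        Var[W] = n(n+1)(2n+1)/24 - sum(t^3-t)/48 = 3036/24 - 36/48 = 125.75.
        z = (W - E[W]) / sqrt(Var[W]) = (4.5 - 33) / 11.2138 = -2.5415.
        Two-sided p = 2*Phi(z) = 0.011038.
Step 6: alpha = 0.05. reject H0.

W+ = 4.5, W- = 61.5, W = min = 4.5, p = 0.011038, reject H0.


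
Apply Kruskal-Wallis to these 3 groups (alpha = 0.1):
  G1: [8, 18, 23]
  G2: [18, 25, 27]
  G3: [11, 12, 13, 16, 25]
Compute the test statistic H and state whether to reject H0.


Step 1: Combine all N = 11 observations and assign midranks.
sorted (value, group, rank): (8,G1,1), (11,G3,2), (12,G3,3), (13,G3,4), (16,G3,5), (18,G1,6.5), (18,G2,6.5), (23,G1,8), (25,G2,9.5), (25,G3,9.5), (27,G2,11)
Step 2: Sum ranks within each group.
R_1 = 15.5 (n_1 = 3)
R_2 = 27 (n_2 = 3)
R_3 = 23.5 (n_3 = 5)
Step 3: H = 12/(N(N+1)) * sum(R_i^2/n_i) - 3(N+1)
     = 12/(11*12) * (15.5^2/3 + 27^2/3 + 23.5^2/5) - 3*12
     = 0.090909 * 433.533 - 36
     = 3.412121.
Step 4: Ties present; correction factor C = 1 - 12/(11^3 - 11) = 0.990909. Corrected H = 3.412121 / 0.990909 = 3.443425.
Step 5: Under H0, H ~ chi^2(2); p-value = 0.178760.
Step 6: alpha = 0.1. fail to reject H0.

H = 3.4434, df = 2, p = 0.178760, fail to reject H0.


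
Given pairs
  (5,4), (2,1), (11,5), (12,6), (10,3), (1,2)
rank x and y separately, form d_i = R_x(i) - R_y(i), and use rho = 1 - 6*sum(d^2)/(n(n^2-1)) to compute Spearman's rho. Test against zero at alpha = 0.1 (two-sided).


Step 1: Rank x and y separately (midranks; no ties here).
rank(x): 5->3, 2->2, 11->5, 12->6, 10->4, 1->1
rank(y): 4->4, 1->1, 5->5, 6->6, 3->3, 2->2
Step 2: d_i = R_x(i) - R_y(i); compute d_i^2.
  (3-4)^2=1, (2-1)^2=1, (5-5)^2=0, (6-6)^2=0, (4-3)^2=1, (1-2)^2=1
sum(d^2) = 4.
Step 3: rho = 1 - 6*4 / (6*(6^2 - 1)) = 1 - 24/210 = 0.885714.
Step 4: Under H0, t = rho * sqrt((n-2)/(1-rho^2)) = 3.8158 ~ t(4).
Step 5: Two-sided p-value from the t-distribution with 4 df = 0.018845.
Step 6: alpha = 0.1. reject H0.

rho = 0.8857, p = 0.018845, reject H0 at alpha = 0.1.


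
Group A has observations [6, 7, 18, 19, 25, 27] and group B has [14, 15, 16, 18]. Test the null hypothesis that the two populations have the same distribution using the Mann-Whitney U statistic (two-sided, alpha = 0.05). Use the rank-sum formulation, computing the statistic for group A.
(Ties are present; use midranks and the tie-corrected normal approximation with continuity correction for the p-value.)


Step 1: Combine and sort all 10 observations; assign midranks.
sorted (value, group): (6,X), (7,X), (14,Y), (15,Y), (16,Y), (18,X), (18,Y), (19,X), (25,X), (27,X)
ranks: 6->1, 7->2, 14->3, 15->4, 16->5, 18->6.5, 18->6.5, 19->8, 25->9, 27->10
Step 2: Rank sum for X: R1 = 1 + 2 + 6.5 + 8 + 9 + 10 = 36.5.
Step 3: U_X = R1 - n1(n1+1)/2 = 36.5 - 6*7/2 = 36.5 - 21 = 15.5.
       U_Y = n1*n2 - U_X = 24 - 15.5 = 8.5.
Step 4: Ties are present, so use the tie-corrected normal approximation (with continuity correction) for the p-value.
Step 5: p-value = 0.521166; compare to alpha = 0.05. fail to reject H0.

U_X = 15.5, p = 0.521166, fail to reject H0 at alpha = 0.05.


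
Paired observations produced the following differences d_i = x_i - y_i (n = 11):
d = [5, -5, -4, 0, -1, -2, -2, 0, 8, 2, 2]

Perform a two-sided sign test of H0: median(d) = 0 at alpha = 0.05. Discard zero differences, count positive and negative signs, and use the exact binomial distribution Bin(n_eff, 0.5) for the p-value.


Step 1: Discard zero differences. Original n = 11; n_eff = number of nonzero differences = 9.
Nonzero differences (with sign): +5, -5, -4, -1, -2, -2, +8, +2, +2
Step 2: Count signs: positive = 4, negative = 5.
Step 3: Under H0: P(positive) = 0.5, so the number of positives S ~ Bin(9, 0.5).
Step 4: Two-sided exact p-value = sum of Bin(9,0.5) probabilities at or below the observed probability = 1.000000.
Step 5: alpha = 0.05. fail to reject H0.

n_eff = 9, pos = 4, neg = 5, p = 1.000000, fail to reject H0.


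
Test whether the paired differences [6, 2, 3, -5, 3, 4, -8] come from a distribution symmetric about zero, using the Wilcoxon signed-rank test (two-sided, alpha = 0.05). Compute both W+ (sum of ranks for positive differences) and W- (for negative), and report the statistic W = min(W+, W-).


Step 1: Drop any zero differences (none here) and take |d_i|.
|d| = [6, 2, 3, 5, 3, 4, 8]
Step 2: Midrank |d_i| (ties get averaged ranks).
ranks: |6|->6, |2|->1, |3|->2.5, |5|->5, |3|->2.5, |4|->4, |8|->7
Step 3: Attach original signs; sum ranks with positive sign and with negative sign.
W+ = 6 + 1 + 2.5 + 2.5 + 4 = 16
W- = 5 + 7 = 12
(Check: W+ + W- = 28 should equal n(n+1)/2 = 28.)
Step 4: Test statistic W = min(W+, W-) = 12.
Step 5: Ties in |d|, so use the tie-corrected normal approximation.
        E[W] = n(n+1)/4 = 7*8/4 = 14.
        Tie groups: |d|=3 (t=2); sum(t^3 - t) = 6.
        Var[W] = n(n+1)(2n+1)/24 - sum(t^3-t)/48 = 840/24 - 6/48 = 34.875.
        z = (W - E[W]) / sqrt(Var[W]) = (12 - 14) / 5.9055 = -0.3387.
        Two-sided p = 2*Phi(z) = 0.734861.
Step 6: alpha = 0.05. fail to reject H0.

W+ = 16, W- = 12, W = min = 12, p = 0.734861, fail to reject H0.


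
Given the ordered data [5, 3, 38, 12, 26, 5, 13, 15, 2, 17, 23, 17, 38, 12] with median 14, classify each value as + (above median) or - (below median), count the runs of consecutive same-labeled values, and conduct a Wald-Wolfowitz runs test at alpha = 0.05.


Step 1: Compute median = 14; label A = above, B = below.
Labels in order: BBABABBABAAAAB  (n_A = 7, n_B = 7)
Step 2: Count runs R = 9.
Step 3: Under H0 (random ordering), E[R] = 2*n_A*n_B/(n_A+n_B) + 1 = 2*7*7/14 + 1 = 8.0000.
        Var[R] = 2*n_A*n_B*(2*n_A*n_B - n_A - n_B) / ((n_A+n_B)^2 * (n_A+n_B-1)) = 8232/2548 = 3.2308.
        SD[R] = 1.7974.
Step 4: Continuity-corrected z = (R - 0.5 - E[R]) / SD[R] = (9 - 0.5 - 8.0000) / 1.7974 = 0.2782.
Step 5: Two-sided p-value via normal approximation = 2*(1 - Phi(|z|)) = 0.780879.
Step 6: alpha = 0.05. fail to reject H0.

R = 9, z = 0.2782, p = 0.780879, fail to reject H0.


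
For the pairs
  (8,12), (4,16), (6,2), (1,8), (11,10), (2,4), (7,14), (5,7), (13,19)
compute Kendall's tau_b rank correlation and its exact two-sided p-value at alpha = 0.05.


Step 1: Enumerate the 36 unordered pairs (i,j) with i<j and classify each by sign(x_j-x_i) * sign(y_j-y_i).
  (1,2):dx=-4,dy=+4->D; (1,3):dx=-2,dy=-10->C; (1,4):dx=-7,dy=-4->C; (1,5):dx=+3,dy=-2->D
  (1,6):dx=-6,dy=-8->C; (1,7):dx=-1,dy=+2->D; (1,8):dx=-3,dy=-5->C; (1,9):dx=+5,dy=+7->C
  (2,3):dx=+2,dy=-14->D; (2,4):dx=-3,dy=-8->C; (2,5):dx=+7,dy=-6->D; (2,6):dx=-2,dy=-12->C
  (2,7):dx=+3,dy=-2->D; (2,8):dx=+1,dy=-9->D; (2,9):dx=+9,dy=+3->C; (3,4):dx=-5,dy=+6->D
  (3,5):dx=+5,dy=+8->C; (3,6):dx=-4,dy=+2->D; (3,7):dx=+1,dy=+12->C; (3,8):dx=-1,dy=+5->D
  (3,9):dx=+7,dy=+17->C; (4,5):dx=+10,dy=+2->C; (4,6):dx=+1,dy=-4->D; (4,7):dx=+6,dy=+6->C
  (4,8):dx=+4,dy=-1->D; (4,9):dx=+12,dy=+11->C; (5,6):dx=-9,dy=-6->C; (5,7):dx=-4,dy=+4->D
  (5,8):dx=-6,dy=-3->C; (5,9):dx=+2,dy=+9->C; (6,7):dx=+5,dy=+10->C; (6,8):dx=+3,dy=+3->C
  (6,9):dx=+11,dy=+15->C; (7,8):dx=-2,dy=-7->C; (7,9):dx=+6,dy=+5->C; (8,9):dx=+8,dy=+12->C
Step 2: C = 23, D = 13, total pairs = 36.
Step 3: tau = (C - D)/(n(n-1)/2) = (23 - 13)/36 = 0.277778.
Step 4: Exact two-sided p-value (enumerate n! = 362880 permutations of y under H0): p = 0.358488.
Step 5: alpha = 0.05. fail to reject H0.

tau_b = 0.2778 (C=23, D=13), p = 0.358488, fail to reject H0.


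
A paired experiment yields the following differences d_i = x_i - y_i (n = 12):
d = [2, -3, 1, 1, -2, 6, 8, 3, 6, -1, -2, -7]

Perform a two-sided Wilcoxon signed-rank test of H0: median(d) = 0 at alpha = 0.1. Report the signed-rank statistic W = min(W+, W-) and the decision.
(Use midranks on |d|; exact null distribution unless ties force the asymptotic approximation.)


Step 1: Drop any zero differences (none here) and take |d_i|.
|d| = [2, 3, 1, 1, 2, 6, 8, 3, 6, 1, 2, 7]
Step 2: Midrank |d_i| (ties get averaged ranks).
ranks: |2|->5, |3|->7.5, |1|->2, |1|->2, |2|->5, |6|->9.5, |8|->12, |3|->7.5, |6|->9.5, |1|->2, |2|->5, |7|->11
Step 3: Attach original signs; sum ranks with positive sign and with negative sign.
W+ = 5 + 2 + 2 + 9.5 + 12 + 7.5 + 9.5 = 47.5
W- = 7.5 + 5 + 2 + 5 + 11 = 30.5
(Check: W+ + W- = 78 should equal n(n+1)/2 = 78.)
Step 4: Test statistic W = min(W+, W-) = 30.5.
Step 5: Ties in |d|, so use the tie-corrected normal approximation.
        E[W] = n(n+1)/4 = 12*13/4 = 39.
        Tie groups: |d|=1 (t=3), |d|=2 (t=3), |d|=3 (t=2), |d|=6 (t=2); sum(t^3 - t) = 60.
        Var[W] = n(n+1)(2n+1)/24 - sum(t^3-t)/48 = 3900/24 - 60/48 = 161.25.
        z = (W - E[W]) / sqrt(Var[W]) = (30.5 - 39) / 12.6984 = -0.6694.
        Two-sided p = 2*Phi(z) = 0.503257.
Step 6: alpha = 0.1. fail to reject H0.

W+ = 47.5, W- = 30.5, W = min = 30.5, p = 0.503257, fail to reject H0.


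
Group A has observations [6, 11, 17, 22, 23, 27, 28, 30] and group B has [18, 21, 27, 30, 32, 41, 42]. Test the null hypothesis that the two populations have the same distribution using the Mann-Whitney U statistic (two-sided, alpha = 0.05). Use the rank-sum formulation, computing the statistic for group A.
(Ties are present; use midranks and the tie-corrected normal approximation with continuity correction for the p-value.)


Step 1: Combine and sort all 15 observations; assign midranks.
sorted (value, group): (6,X), (11,X), (17,X), (18,Y), (21,Y), (22,X), (23,X), (27,X), (27,Y), (28,X), (30,X), (30,Y), (32,Y), (41,Y), (42,Y)
ranks: 6->1, 11->2, 17->3, 18->4, 21->5, 22->6, 23->7, 27->8.5, 27->8.5, 28->10, 30->11.5, 30->11.5, 32->13, 41->14, 42->15
Step 2: Rank sum for X: R1 = 1 + 2 + 3 + 6 + 7 + 8.5 + 10 + 11.5 = 49.
Step 3: U_X = R1 - n1(n1+1)/2 = 49 - 8*9/2 = 49 - 36 = 13.
       U_Y = n1*n2 - U_X = 56 - 13 = 43.
Step 4: Ties are present, so use the tie-corrected normal approximation (with continuity correction) for the p-value.
Step 5: p-value = 0.092753; compare to alpha = 0.05. fail to reject H0.

U_X = 13, p = 0.092753, fail to reject H0 at alpha = 0.05.


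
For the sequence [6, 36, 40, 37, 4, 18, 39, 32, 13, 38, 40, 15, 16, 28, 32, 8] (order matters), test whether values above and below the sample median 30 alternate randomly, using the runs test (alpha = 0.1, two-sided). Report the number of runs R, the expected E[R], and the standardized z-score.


Step 1: Compute median = 30; label A = above, B = below.
Labels in order: BAAABBAABAABBBAB  (n_A = 8, n_B = 8)
Step 2: Count runs R = 9.
Step 3: Under H0 (random ordering), E[R] = 2*n_A*n_B/(n_A+n_B) + 1 = 2*8*8/16 + 1 = 9.0000.
        Var[R] = 2*n_A*n_B*(2*n_A*n_B - n_A - n_B) / ((n_A+n_B)^2 * (n_A+n_B-1)) = 14336/3840 = 3.7333.
        SD[R] = 1.9322.
Step 4: R = E[R], so z = 0 with no continuity correction.
Step 5: Two-sided p-value via normal approximation = 2*(1 - Phi(|z|)) = 1.000000.
Step 6: alpha = 0.1. fail to reject H0.

R = 9, z = 0.0000, p = 1.000000, fail to reject H0.


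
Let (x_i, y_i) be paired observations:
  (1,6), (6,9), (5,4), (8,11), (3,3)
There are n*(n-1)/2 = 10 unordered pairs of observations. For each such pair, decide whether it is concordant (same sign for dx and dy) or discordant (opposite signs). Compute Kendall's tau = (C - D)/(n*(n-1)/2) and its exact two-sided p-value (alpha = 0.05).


Step 1: Enumerate the 10 unordered pairs (i,j) with i<j and classify each by sign(x_j-x_i) * sign(y_j-y_i).
  (1,2):dx=+5,dy=+3->C; (1,3):dx=+4,dy=-2->D; (1,4):dx=+7,dy=+5->C; (1,5):dx=+2,dy=-3->D
  (2,3):dx=-1,dy=-5->C; (2,4):dx=+2,dy=+2->C; (2,5):dx=-3,dy=-6->C; (3,4):dx=+3,dy=+7->C
  (3,5):dx=-2,dy=-1->C; (4,5):dx=-5,dy=-8->C
Step 2: C = 8, D = 2, total pairs = 10.
Step 3: tau = (C - D)/(n(n-1)/2) = (8 - 2)/10 = 0.600000.
Step 4: Exact two-sided p-value (enumerate n! = 120 permutations of y under H0): p = 0.233333.
Step 5: alpha = 0.05. fail to reject H0.

tau_b = 0.6000 (C=8, D=2), p = 0.233333, fail to reject H0.


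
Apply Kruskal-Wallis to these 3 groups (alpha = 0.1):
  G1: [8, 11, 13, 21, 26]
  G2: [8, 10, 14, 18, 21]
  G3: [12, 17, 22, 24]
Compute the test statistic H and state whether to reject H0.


Step 1: Combine all N = 14 observations and assign midranks.
sorted (value, group, rank): (8,G1,1.5), (8,G2,1.5), (10,G2,3), (11,G1,4), (12,G3,5), (13,G1,6), (14,G2,7), (17,G3,8), (18,G2,9), (21,G1,10.5), (21,G2,10.5), (22,G3,12), (24,G3,13), (26,G1,14)
Step 2: Sum ranks within each group.
R_1 = 36 (n_1 = 5)
R_2 = 31 (n_2 = 5)
R_3 = 38 (n_3 = 4)
Step 3: H = 12/(N(N+1)) * sum(R_i^2/n_i) - 3(N+1)
     = 12/(14*15) * (36^2/5 + 31^2/5 + 38^2/4) - 3*15
     = 0.057143 * 812.4 - 45
     = 1.422857.
Step 4: Ties present; correction factor C = 1 - 12/(14^3 - 14) = 0.995604. Corrected H = 1.422857 / 0.995604 = 1.429139.
Step 5: Under H0, H ~ chi^2(2); p-value = 0.489403.
Step 6: alpha = 0.1. fail to reject H0.

H = 1.4291, df = 2, p = 0.489403, fail to reject H0.


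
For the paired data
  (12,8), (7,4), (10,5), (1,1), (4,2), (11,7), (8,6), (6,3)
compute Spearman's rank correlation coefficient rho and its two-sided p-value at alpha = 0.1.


Step 1: Rank x and y separately (midranks; no ties here).
rank(x): 12->8, 7->4, 10->6, 1->1, 4->2, 11->7, 8->5, 6->3
rank(y): 8->8, 4->4, 5->5, 1->1, 2->2, 7->7, 6->6, 3->3
Step 2: d_i = R_x(i) - R_y(i); compute d_i^2.
  (8-8)^2=0, (4-4)^2=0, (6-5)^2=1, (1-1)^2=0, (2-2)^2=0, (7-7)^2=0, (5-6)^2=1, (3-3)^2=0
sum(d^2) = 2.
Step 3: rho = 1 - 6*2 / (8*(8^2 - 1)) = 1 - 12/504 = 0.976190.
Step 4: Under H0, t = rho * sqrt((n-2)/(1-rho^2)) = 11.0235 ~ t(6).
Step 5: Two-sided p-value from the t-distribution with 6 df = 0.000033.
Step 6: alpha = 0.1. reject H0.

rho = 0.9762, p = 0.000033, reject H0 at alpha = 0.1.


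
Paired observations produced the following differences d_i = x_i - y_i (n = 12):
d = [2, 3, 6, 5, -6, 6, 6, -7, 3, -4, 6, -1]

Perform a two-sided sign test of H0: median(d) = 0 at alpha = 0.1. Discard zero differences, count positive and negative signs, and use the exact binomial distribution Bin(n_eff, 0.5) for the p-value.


Step 1: Discard zero differences. Original n = 12; n_eff = number of nonzero differences = 12.
Nonzero differences (with sign): +2, +3, +6, +5, -6, +6, +6, -7, +3, -4, +6, -1
Step 2: Count signs: positive = 8, negative = 4.
Step 3: Under H0: P(positive) = 0.5, so the number of positives S ~ Bin(12, 0.5).
Step 4: Two-sided exact p-value = sum of Bin(12,0.5) probabilities at or below the observed probability = 0.387695.
Step 5: alpha = 0.1. fail to reject H0.

n_eff = 12, pos = 8, neg = 4, p = 0.387695, fail to reject H0.


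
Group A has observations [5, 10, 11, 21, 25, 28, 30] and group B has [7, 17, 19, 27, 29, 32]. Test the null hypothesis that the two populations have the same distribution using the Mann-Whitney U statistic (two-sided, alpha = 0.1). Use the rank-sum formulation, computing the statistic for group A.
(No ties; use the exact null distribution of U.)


Step 1: Combine and sort all 13 observations; assign midranks.
sorted (value, group): (5,X), (7,Y), (10,X), (11,X), (17,Y), (19,Y), (21,X), (25,X), (27,Y), (28,X), (29,Y), (30,X), (32,Y)
ranks: 5->1, 7->2, 10->3, 11->4, 17->5, 19->6, 21->7, 25->8, 27->9, 28->10, 29->11, 30->12, 32->13
Step 2: Rank sum for X: R1 = 1 + 3 + 4 + 7 + 8 + 10 + 12 = 45.
Step 3: U_X = R1 - n1(n1+1)/2 = 45 - 7*8/2 = 45 - 28 = 17.
       U_Y = n1*n2 - U_X = 42 - 17 = 25.
Step 4: No ties, so the exact null distribution of U (based on enumerating the C(13,7) = 1716 equally likely rank assignments) gives the two-sided p-value.
Step 5: p-value = 0.628205; compare to alpha = 0.1. fail to reject H0.

U_X = 17, p = 0.628205, fail to reject H0 at alpha = 0.1.


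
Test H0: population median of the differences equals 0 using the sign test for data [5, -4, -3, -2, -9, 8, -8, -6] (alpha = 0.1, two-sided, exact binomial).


Step 1: Discard zero differences. Original n = 8; n_eff = number of nonzero differences = 8.
Nonzero differences (with sign): +5, -4, -3, -2, -9, +8, -8, -6
Step 2: Count signs: positive = 2, negative = 6.
Step 3: Under H0: P(positive) = 0.5, so the number of positives S ~ Bin(8, 0.5).
Step 4: Two-sided exact p-value = sum of Bin(8,0.5) probabilities at or below the observed probability = 0.289062.
Step 5: alpha = 0.1. fail to reject H0.

n_eff = 8, pos = 2, neg = 6, p = 0.289062, fail to reject H0.


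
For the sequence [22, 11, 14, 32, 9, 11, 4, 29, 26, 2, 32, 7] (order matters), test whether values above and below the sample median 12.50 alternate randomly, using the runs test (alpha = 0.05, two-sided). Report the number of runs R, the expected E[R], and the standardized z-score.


Step 1: Compute median = 12.50; label A = above, B = below.
Labels in order: ABAABBBAABAB  (n_A = 6, n_B = 6)
Step 2: Count runs R = 8.
Step 3: Under H0 (random ordering), E[R] = 2*n_A*n_B/(n_A+n_B) + 1 = 2*6*6/12 + 1 = 7.0000.
        Var[R] = 2*n_A*n_B*(2*n_A*n_B - n_A - n_B) / ((n_A+n_B)^2 * (n_A+n_B-1)) = 4320/1584 = 2.7273.
        SD[R] = 1.6514.
Step 4: Continuity-corrected z = (R - 0.5 - E[R]) / SD[R] = (8 - 0.5 - 7.0000) / 1.6514 = 0.3028.
Step 5: Two-sided p-value via normal approximation = 2*(1 - Phi(|z|)) = 0.762069.
Step 6: alpha = 0.05. fail to reject H0.

R = 8, z = 0.3028, p = 0.762069, fail to reject H0.


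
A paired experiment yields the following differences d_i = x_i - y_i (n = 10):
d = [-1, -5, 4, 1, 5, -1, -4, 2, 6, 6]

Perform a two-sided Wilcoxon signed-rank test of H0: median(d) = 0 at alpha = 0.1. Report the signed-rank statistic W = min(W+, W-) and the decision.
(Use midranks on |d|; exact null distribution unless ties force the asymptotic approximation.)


Step 1: Drop any zero differences (none here) and take |d_i|.
|d| = [1, 5, 4, 1, 5, 1, 4, 2, 6, 6]
Step 2: Midrank |d_i| (ties get averaged ranks).
ranks: |1|->2, |5|->7.5, |4|->5.5, |1|->2, |5|->7.5, |1|->2, |4|->5.5, |2|->4, |6|->9.5, |6|->9.5
Step 3: Attach original signs; sum ranks with positive sign and with negative sign.
W+ = 5.5 + 2 + 7.5 + 4 + 9.5 + 9.5 = 38
W- = 2 + 7.5 + 2 + 5.5 = 17
(Check: W+ + W- = 55 should equal n(n+1)/2 = 55.)
Step 4: Test statistic W = min(W+, W-) = 17.
Step 5: Ties in |d|, so use the tie-corrected normal approximation.
        E[W] = n(n+1)/4 = 10*11/4 = 27.5.
        Tie groups: |d|=1 (t=3), |d|=4 (t=2), |d|=5 (t=2), |d|=6 (t=2); sum(t^3 - t) = 42.
        Var[W] = n(n+1)(2n+1)/24 - sum(t^3-t)/48 = 2310/24 - 42/48 = 95.375.
        z = (W - E[W]) / sqrt(Var[W]) = (17 - 27.5) / 9.7660 = -1.0752.
        Two-sided p = 2*Phi(z) = 0.282304.
Step 6: alpha = 0.1. fail to reject H0.

W+ = 38, W- = 17, W = min = 17, p = 0.282304, fail to reject H0.


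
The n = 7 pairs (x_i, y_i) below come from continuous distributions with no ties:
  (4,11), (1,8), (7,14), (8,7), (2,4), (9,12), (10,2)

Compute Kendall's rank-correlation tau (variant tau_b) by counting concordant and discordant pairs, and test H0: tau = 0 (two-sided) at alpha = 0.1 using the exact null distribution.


Step 1: Enumerate the 21 unordered pairs (i,j) with i<j and classify each by sign(x_j-x_i) * sign(y_j-y_i).
  (1,2):dx=-3,dy=-3->C; (1,3):dx=+3,dy=+3->C; (1,4):dx=+4,dy=-4->D; (1,5):dx=-2,dy=-7->C
  (1,6):dx=+5,dy=+1->C; (1,7):dx=+6,dy=-9->D; (2,3):dx=+6,dy=+6->C; (2,4):dx=+7,dy=-1->D
  (2,5):dx=+1,dy=-4->D; (2,6):dx=+8,dy=+4->C; (2,7):dx=+9,dy=-6->D; (3,4):dx=+1,dy=-7->D
  (3,5):dx=-5,dy=-10->C; (3,6):dx=+2,dy=-2->D; (3,7):dx=+3,dy=-12->D; (4,5):dx=-6,dy=-3->C
  (4,6):dx=+1,dy=+5->C; (4,7):dx=+2,dy=-5->D; (5,6):dx=+7,dy=+8->C; (5,7):dx=+8,dy=-2->D
  (6,7):dx=+1,dy=-10->D
Step 2: C = 10, D = 11, total pairs = 21.
Step 3: tau = (C - D)/(n(n-1)/2) = (10 - 11)/21 = -0.047619.
Step 4: Exact two-sided p-value (enumerate n! = 5040 permutations of y under H0): p = 1.000000.
Step 5: alpha = 0.1. fail to reject H0.

tau_b = -0.0476 (C=10, D=11), p = 1.000000, fail to reject H0.


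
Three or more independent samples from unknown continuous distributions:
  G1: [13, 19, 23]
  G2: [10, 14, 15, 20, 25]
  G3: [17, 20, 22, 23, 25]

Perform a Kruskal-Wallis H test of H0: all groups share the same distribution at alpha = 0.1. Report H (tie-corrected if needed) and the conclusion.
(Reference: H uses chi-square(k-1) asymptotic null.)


Step 1: Combine all N = 13 observations and assign midranks.
sorted (value, group, rank): (10,G2,1), (13,G1,2), (14,G2,3), (15,G2,4), (17,G3,5), (19,G1,6), (20,G2,7.5), (20,G3,7.5), (22,G3,9), (23,G1,10.5), (23,G3,10.5), (25,G2,12.5), (25,G3,12.5)
Step 2: Sum ranks within each group.
R_1 = 18.5 (n_1 = 3)
R_2 = 28 (n_2 = 5)
R_3 = 44.5 (n_3 = 5)
Step 3: H = 12/(N(N+1)) * sum(R_i^2/n_i) - 3(N+1)
     = 12/(13*14) * (18.5^2/3 + 28^2/5 + 44.5^2/5) - 3*14
     = 0.065934 * 666.933 - 42
     = 1.973626.
Step 4: Ties present; correction factor C = 1 - 18/(13^3 - 13) = 0.991758. Corrected H = 1.973626 / 0.991758 = 1.990028.
Step 5: Under H0, H ~ chi^2(2); p-value = 0.369718.
Step 6: alpha = 0.1. fail to reject H0.

H = 1.9900, df = 2, p = 0.369718, fail to reject H0.


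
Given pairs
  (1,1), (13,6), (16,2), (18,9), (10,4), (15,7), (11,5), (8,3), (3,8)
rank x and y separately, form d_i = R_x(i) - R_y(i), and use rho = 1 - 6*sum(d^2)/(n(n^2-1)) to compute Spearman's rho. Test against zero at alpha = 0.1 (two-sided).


Step 1: Rank x and y separately (midranks; no ties here).
rank(x): 1->1, 13->6, 16->8, 18->9, 10->4, 15->7, 11->5, 8->3, 3->2
rank(y): 1->1, 6->6, 2->2, 9->9, 4->4, 7->7, 5->5, 3->3, 8->8
Step 2: d_i = R_x(i) - R_y(i); compute d_i^2.
  (1-1)^2=0, (6-6)^2=0, (8-2)^2=36, (9-9)^2=0, (4-4)^2=0, (7-7)^2=0, (5-5)^2=0, (3-3)^2=0, (2-8)^2=36
sum(d^2) = 72.
Step 3: rho = 1 - 6*72 / (9*(9^2 - 1)) = 1 - 432/720 = 0.400000.
Step 4: Under H0, t = rho * sqrt((n-2)/(1-rho^2)) = 1.1547 ~ t(7).
Step 5: Two-sided p-value from the t-distribution with 7 df = 0.286105.
Step 6: alpha = 0.1. fail to reject H0.

rho = 0.4000, p = 0.286105, fail to reject H0 at alpha = 0.1.


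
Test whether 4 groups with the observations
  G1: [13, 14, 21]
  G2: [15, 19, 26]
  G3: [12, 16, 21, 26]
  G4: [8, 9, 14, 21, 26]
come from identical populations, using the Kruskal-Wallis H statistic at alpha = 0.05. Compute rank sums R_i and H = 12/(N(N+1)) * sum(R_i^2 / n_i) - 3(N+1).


Step 1: Combine all N = 15 observations and assign midranks.
sorted (value, group, rank): (8,G4,1), (9,G4,2), (12,G3,3), (13,G1,4), (14,G1,5.5), (14,G4,5.5), (15,G2,7), (16,G3,8), (19,G2,9), (21,G1,11), (21,G3,11), (21,G4,11), (26,G2,14), (26,G3,14), (26,G4,14)
Step 2: Sum ranks within each group.
R_1 = 20.5 (n_1 = 3)
R_2 = 30 (n_2 = 3)
R_3 = 36 (n_3 = 4)
R_4 = 33.5 (n_4 = 5)
Step 3: H = 12/(N(N+1)) * sum(R_i^2/n_i) - 3(N+1)
     = 12/(15*16) * (20.5^2/3 + 30^2/3 + 36^2/4 + 33.5^2/5) - 3*16
     = 0.050000 * 988.533 - 48
     = 1.426667.
Step 4: Ties present; correction factor C = 1 - 54/(15^3 - 15) = 0.983929. Corrected H = 1.426667 / 0.983929 = 1.449970.
Step 5: Under H0, H ~ chi^2(3); p-value = 0.693864.
Step 6: alpha = 0.05. fail to reject H0.

H = 1.4500, df = 3, p = 0.693864, fail to reject H0.


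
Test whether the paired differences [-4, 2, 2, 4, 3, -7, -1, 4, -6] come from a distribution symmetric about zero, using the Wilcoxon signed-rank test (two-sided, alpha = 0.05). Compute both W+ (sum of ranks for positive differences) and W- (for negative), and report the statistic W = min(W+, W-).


Step 1: Drop any zero differences (none here) and take |d_i|.
|d| = [4, 2, 2, 4, 3, 7, 1, 4, 6]
Step 2: Midrank |d_i| (ties get averaged ranks).
ranks: |4|->6, |2|->2.5, |2|->2.5, |4|->6, |3|->4, |7|->9, |1|->1, |4|->6, |6|->8
Step 3: Attach original signs; sum ranks with positive sign and with negative sign.
W+ = 2.5 + 2.5 + 6 + 4 + 6 = 21
W- = 6 + 9 + 1 + 8 = 24
(Check: W+ + W- = 45 should equal n(n+1)/2 = 45.)
Step 4: Test statistic W = min(W+, W-) = 21.
Step 5: Ties in |d|, so use the tie-corrected normal approximation.
        E[W] = n(n+1)/4 = 9*10/4 = 22.5.
        Tie groups: |d|=2 (t=2), |d|=4 (t=3); sum(t^3 - t) = 30.
        Var[W] = n(n+1)(2n+1)/24 - sum(t^3-t)/48 = 1710/24 - 30/48 = 70.625.
        z = (W - E[W]) / sqrt(Var[W]) = (21 - 22.5) / 8.4039 = -0.1785.
        Two-sided p = 2*Phi(z) = 0.858339.
Step 6: alpha = 0.05. fail to reject H0.

W+ = 21, W- = 24, W = min = 21, p = 0.858339, fail to reject H0.


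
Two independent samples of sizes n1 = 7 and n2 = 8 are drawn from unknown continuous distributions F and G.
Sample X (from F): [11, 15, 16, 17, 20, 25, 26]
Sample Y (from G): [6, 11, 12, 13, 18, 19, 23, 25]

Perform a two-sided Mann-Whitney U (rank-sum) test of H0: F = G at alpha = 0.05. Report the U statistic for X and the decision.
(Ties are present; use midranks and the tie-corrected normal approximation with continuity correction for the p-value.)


Step 1: Combine and sort all 15 observations; assign midranks.
sorted (value, group): (6,Y), (11,X), (11,Y), (12,Y), (13,Y), (15,X), (16,X), (17,X), (18,Y), (19,Y), (20,X), (23,Y), (25,X), (25,Y), (26,X)
ranks: 6->1, 11->2.5, 11->2.5, 12->4, 13->5, 15->6, 16->7, 17->8, 18->9, 19->10, 20->11, 23->12, 25->13.5, 25->13.5, 26->15
Step 2: Rank sum for X: R1 = 2.5 + 6 + 7 + 8 + 11 + 13.5 + 15 = 63.
Step 3: U_X = R1 - n1(n1+1)/2 = 63 - 7*8/2 = 63 - 28 = 35.
       U_Y = n1*n2 - U_X = 56 - 35 = 21.
Step 4: Ties are present, so use the tie-corrected normal approximation (with continuity correction) for the p-value.
Step 5: p-value = 0.451104; compare to alpha = 0.05. fail to reject H0.

U_X = 35, p = 0.451104, fail to reject H0 at alpha = 0.05.


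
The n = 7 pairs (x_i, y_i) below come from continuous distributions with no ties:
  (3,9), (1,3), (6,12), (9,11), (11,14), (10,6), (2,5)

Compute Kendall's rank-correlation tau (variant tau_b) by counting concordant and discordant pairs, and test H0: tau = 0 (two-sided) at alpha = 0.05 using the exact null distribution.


Step 1: Enumerate the 21 unordered pairs (i,j) with i<j and classify each by sign(x_j-x_i) * sign(y_j-y_i).
  (1,2):dx=-2,dy=-6->C; (1,3):dx=+3,dy=+3->C; (1,4):dx=+6,dy=+2->C; (1,5):dx=+8,dy=+5->C
  (1,6):dx=+7,dy=-3->D; (1,7):dx=-1,dy=-4->C; (2,3):dx=+5,dy=+9->C; (2,4):dx=+8,dy=+8->C
  (2,5):dx=+10,dy=+11->C; (2,6):dx=+9,dy=+3->C; (2,7):dx=+1,dy=+2->C; (3,4):dx=+3,dy=-1->D
  (3,5):dx=+5,dy=+2->C; (3,6):dx=+4,dy=-6->D; (3,7):dx=-4,dy=-7->C; (4,5):dx=+2,dy=+3->C
  (4,6):dx=+1,dy=-5->D; (4,7):dx=-7,dy=-6->C; (5,6):dx=-1,dy=-8->C; (5,7):dx=-9,dy=-9->C
  (6,7):dx=-8,dy=-1->C
Step 2: C = 17, D = 4, total pairs = 21.
Step 3: tau = (C - D)/(n(n-1)/2) = (17 - 4)/21 = 0.619048.
Step 4: Exact two-sided p-value (enumerate n! = 5040 permutations of y under H0): p = 0.069048.
Step 5: alpha = 0.05. fail to reject H0.

tau_b = 0.6190 (C=17, D=4), p = 0.069048, fail to reject H0.


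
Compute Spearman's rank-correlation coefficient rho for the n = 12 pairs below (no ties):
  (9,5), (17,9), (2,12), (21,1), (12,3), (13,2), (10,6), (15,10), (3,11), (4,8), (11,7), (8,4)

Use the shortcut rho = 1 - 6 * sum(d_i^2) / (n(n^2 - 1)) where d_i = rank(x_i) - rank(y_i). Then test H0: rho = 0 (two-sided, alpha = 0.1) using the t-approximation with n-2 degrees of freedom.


Step 1: Rank x and y separately (midranks; no ties here).
rank(x): 9->5, 17->11, 2->1, 21->12, 12->8, 13->9, 10->6, 15->10, 3->2, 4->3, 11->7, 8->4
rank(y): 5->5, 9->9, 12->12, 1->1, 3->3, 2->2, 6->6, 10->10, 11->11, 8->8, 7->7, 4->4
Step 2: d_i = R_x(i) - R_y(i); compute d_i^2.
  (5-5)^2=0, (11-9)^2=4, (1-12)^2=121, (12-1)^2=121, (8-3)^2=25, (9-2)^2=49, (6-6)^2=0, (10-10)^2=0, (2-11)^2=81, (3-8)^2=25, (7-7)^2=0, (4-4)^2=0
sum(d^2) = 426.
Step 3: rho = 1 - 6*426 / (12*(12^2 - 1)) = 1 - 2556/1716 = -0.489510.
Step 4: Under H0, t = rho * sqrt((n-2)/(1-rho^2)) = -1.7752 ~ t(10).
Step 5: Two-sided p-value from the t-distribution with 10 df = 0.106252.
Step 6: alpha = 0.1. fail to reject H0.

rho = -0.4895, p = 0.106252, fail to reject H0 at alpha = 0.1.


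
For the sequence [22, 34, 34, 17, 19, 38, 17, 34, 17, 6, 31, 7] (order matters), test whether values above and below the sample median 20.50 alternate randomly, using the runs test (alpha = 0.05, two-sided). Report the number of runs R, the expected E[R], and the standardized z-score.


Step 1: Compute median = 20.50; label A = above, B = below.
Labels in order: AAABBABABBAB  (n_A = 6, n_B = 6)
Step 2: Count runs R = 8.
Step 3: Under H0 (random ordering), E[R] = 2*n_A*n_B/(n_A+n_B) + 1 = 2*6*6/12 + 1 = 7.0000.
        Var[R] = 2*n_A*n_B*(2*n_A*n_B - n_A - n_B) / ((n_A+n_B)^2 * (n_A+n_B-1)) = 4320/1584 = 2.7273.
        SD[R] = 1.6514.
Step 4: Continuity-corrected z = (R - 0.5 - E[R]) / SD[R] = (8 - 0.5 - 7.0000) / 1.6514 = 0.3028.
Step 5: Two-sided p-value via normal approximation = 2*(1 - Phi(|z|)) = 0.762069.
Step 6: alpha = 0.05. fail to reject H0.

R = 8, z = 0.3028, p = 0.762069, fail to reject H0.


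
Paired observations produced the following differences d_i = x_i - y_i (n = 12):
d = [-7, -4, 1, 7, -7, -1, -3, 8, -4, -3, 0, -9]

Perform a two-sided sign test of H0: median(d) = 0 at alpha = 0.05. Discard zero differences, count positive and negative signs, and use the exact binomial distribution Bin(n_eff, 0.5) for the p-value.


Step 1: Discard zero differences. Original n = 12; n_eff = number of nonzero differences = 11.
Nonzero differences (with sign): -7, -4, +1, +7, -7, -1, -3, +8, -4, -3, -9
Step 2: Count signs: positive = 3, negative = 8.
Step 3: Under H0: P(positive) = 0.5, so the number of positives S ~ Bin(11, 0.5).
Step 4: Two-sided exact p-value = sum of Bin(11,0.5) probabilities at or below the observed probability = 0.226562.
Step 5: alpha = 0.05. fail to reject H0.

n_eff = 11, pos = 3, neg = 8, p = 0.226562, fail to reject H0.


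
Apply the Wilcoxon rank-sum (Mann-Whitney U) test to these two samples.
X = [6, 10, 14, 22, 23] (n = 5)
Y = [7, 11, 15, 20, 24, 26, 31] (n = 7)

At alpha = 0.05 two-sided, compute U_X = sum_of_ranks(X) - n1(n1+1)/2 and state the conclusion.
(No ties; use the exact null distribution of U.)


Step 1: Combine and sort all 12 observations; assign midranks.
sorted (value, group): (6,X), (7,Y), (10,X), (11,Y), (14,X), (15,Y), (20,Y), (22,X), (23,X), (24,Y), (26,Y), (31,Y)
ranks: 6->1, 7->2, 10->3, 11->4, 14->5, 15->6, 20->7, 22->8, 23->9, 24->10, 26->11, 31->12
Step 2: Rank sum for X: R1 = 1 + 3 + 5 + 8 + 9 = 26.
Step 3: U_X = R1 - n1(n1+1)/2 = 26 - 5*6/2 = 26 - 15 = 11.
       U_Y = n1*n2 - U_X = 35 - 11 = 24.
Step 4: No ties, so the exact null distribution of U (based on enumerating the C(12,5) = 792 equally likely rank assignments) gives the two-sided p-value.
Step 5: p-value = 0.343434; compare to alpha = 0.05. fail to reject H0.

U_X = 11, p = 0.343434, fail to reject H0 at alpha = 0.05.


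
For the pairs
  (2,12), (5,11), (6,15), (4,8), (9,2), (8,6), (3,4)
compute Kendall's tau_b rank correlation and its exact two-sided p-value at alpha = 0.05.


Step 1: Enumerate the 21 unordered pairs (i,j) with i<j and classify each by sign(x_j-x_i) * sign(y_j-y_i).
  (1,2):dx=+3,dy=-1->D; (1,3):dx=+4,dy=+3->C; (1,4):dx=+2,dy=-4->D; (1,5):dx=+7,dy=-10->D
  (1,6):dx=+6,dy=-6->D; (1,7):dx=+1,dy=-8->D; (2,3):dx=+1,dy=+4->C; (2,4):dx=-1,dy=-3->C
  (2,5):dx=+4,dy=-9->D; (2,6):dx=+3,dy=-5->D; (2,7):dx=-2,dy=-7->C; (3,4):dx=-2,dy=-7->C
  (3,5):dx=+3,dy=-13->D; (3,6):dx=+2,dy=-9->D; (3,7):dx=-3,dy=-11->C; (4,5):dx=+5,dy=-6->D
  (4,6):dx=+4,dy=-2->D; (4,7):dx=-1,dy=-4->C; (5,6):dx=-1,dy=+4->D; (5,7):dx=-6,dy=+2->D
  (6,7):dx=-5,dy=-2->C
Step 2: C = 8, D = 13, total pairs = 21.
Step 3: tau = (C - D)/(n(n-1)/2) = (8 - 13)/21 = -0.238095.
Step 4: Exact two-sided p-value (enumerate n! = 5040 permutations of y under H0): p = 0.561905.
Step 5: alpha = 0.05. fail to reject H0.

tau_b = -0.2381 (C=8, D=13), p = 0.561905, fail to reject H0.


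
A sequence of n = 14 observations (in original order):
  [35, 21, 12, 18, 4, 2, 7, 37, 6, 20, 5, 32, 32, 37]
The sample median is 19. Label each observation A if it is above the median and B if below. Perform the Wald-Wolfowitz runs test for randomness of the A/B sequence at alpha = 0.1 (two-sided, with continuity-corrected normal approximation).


Step 1: Compute median = 19; label A = above, B = below.
Labels in order: AABBBBBABABAAA  (n_A = 7, n_B = 7)
Step 2: Count runs R = 7.
Step 3: Under H0 (random ordering), E[R] = 2*n_A*n_B/(n_A+n_B) + 1 = 2*7*7/14 + 1 = 8.0000.
        Var[R] = 2*n_A*n_B*(2*n_A*n_B - n_A - n_B) / ((n_A+n_B)^2 * (n_A+n_B-1)) = 8232/2548 = 3.2308.
        SD[R] = 1.7974.
Step 4: Continuity-corrected z = (R + 0.5 - E[R]) / SD[R] = (7 + 0.5 - 8.0000) / 1.7974 = -0.2782.
Step 5: Two-sided p-value via normal approximation = 2*(1 - Phi(|z|)) = 0.780879.
Step 6: alpha = 0.1. fail to reject H0.

R = 7, z = -0.2782, p = 0.780879, fail to reject H0.


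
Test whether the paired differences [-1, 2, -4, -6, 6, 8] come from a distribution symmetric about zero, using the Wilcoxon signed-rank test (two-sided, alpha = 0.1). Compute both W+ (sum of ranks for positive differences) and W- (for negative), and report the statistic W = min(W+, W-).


Step 1: Drop any zero differences (none here) and take |d_i|.
|d| = [1, 2, 4, 6, 6, 8]
Step 2: Midrank |d_i| (ties get averaged ranks).
ranks: |1|->1, |2|->2, |4|->3, |6|->4.5, |6|->4.5, |8|->6
Step 3: Attach original signs; sum ranks with positive sign and with negative sign.
W+ = 2 + 4.5 + 6 = 12.5
W- = 1 + 3 + 4.5 = 8.5
(Check: W+ + W- = 21 should equal n(n+1)/2 = 21.)
Step 4: Test statistic W = min(W+, W-) = 8.5.
Step 5: Ties in |d|, so use the tie-corrected normal approximation.
        E[W] = n(n+1)/4 = 6*7/4 = 10.5.
        Tie groups: |d|=6 (t=2); sum(t^3 - t) = 6.
        Var[W] = n(n+1)(2n+1)/24 - sum(t^3-t)/48 = 546/24 - 6/48 = 22.625.
        z = (W - E[W]) / sqrt(Var[W]) = (8.5 - 10.5) / 4.7566 = -0.4205.
        Two-sided p = 2*Phi(z) = 0.674142.
Step 6: alpha = 0.1. fail to reject H0.

W+ = 12.5, W- = 8.5, W = min = 8.5, p = 0.674142, fail to reject H0.
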